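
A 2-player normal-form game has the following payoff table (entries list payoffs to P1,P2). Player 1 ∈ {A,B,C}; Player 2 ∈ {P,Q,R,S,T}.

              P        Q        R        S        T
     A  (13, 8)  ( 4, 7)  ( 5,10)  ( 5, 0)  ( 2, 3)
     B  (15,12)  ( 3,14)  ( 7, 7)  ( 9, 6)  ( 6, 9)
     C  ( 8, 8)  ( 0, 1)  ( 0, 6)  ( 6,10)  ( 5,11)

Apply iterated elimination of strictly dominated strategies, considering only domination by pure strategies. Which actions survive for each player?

Remaining: P1:{A,B} P2:{P,Q,R}

P1 drop C (B beats it: P:15>8 Q:3>0 R:7>0 S:9>6 T:6>5)
P2 drop S (P beats it: A:8>0 B:12>6)
P2 drop T (P beats it: A:8>3 B:12>9)
P1→{A,B} P2→{P,Q,R}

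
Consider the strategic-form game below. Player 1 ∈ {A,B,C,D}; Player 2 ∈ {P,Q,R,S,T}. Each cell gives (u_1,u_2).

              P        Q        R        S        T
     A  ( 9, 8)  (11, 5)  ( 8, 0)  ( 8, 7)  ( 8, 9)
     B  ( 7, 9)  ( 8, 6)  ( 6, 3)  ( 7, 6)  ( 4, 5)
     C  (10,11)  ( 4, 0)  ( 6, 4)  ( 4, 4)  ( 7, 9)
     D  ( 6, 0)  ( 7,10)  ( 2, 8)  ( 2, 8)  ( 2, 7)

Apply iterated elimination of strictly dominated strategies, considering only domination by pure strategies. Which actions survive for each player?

IESDS → P1:{A,C} P2:{P,T}

P1 drop B (A beats it: P:9>7 Q:11>8 R:8>6 S:8>7 T:8>4)
P1 drop D (A beats it: P:9>6 Q:11>7 R:8>2 S:8>2 T:8>2)
P2 drop Q (P beats it: A:8>5 C:11>0)
P2 drop R (P beats it: A:8>0 C:11>4)
P2 drop S (P beats it: A:8>7 C:11>4)
P1→{A,C} P2→{P,T}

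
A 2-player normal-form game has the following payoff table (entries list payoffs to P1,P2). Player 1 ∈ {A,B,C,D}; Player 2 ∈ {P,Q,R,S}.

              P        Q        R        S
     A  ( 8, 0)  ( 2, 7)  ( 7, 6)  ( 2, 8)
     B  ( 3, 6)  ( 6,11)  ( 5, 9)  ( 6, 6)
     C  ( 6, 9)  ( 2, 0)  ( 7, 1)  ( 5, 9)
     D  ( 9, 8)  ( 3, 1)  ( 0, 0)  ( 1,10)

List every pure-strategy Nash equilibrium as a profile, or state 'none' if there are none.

NE set: (B,Q)

(A,P): not NE [P1→D gives 9>8; P2→S gives 8>0]
(A,Q): not NE [P1→B gives 6>2; P2→S gives 8>7]
(A,R): not NE [P2→S gives 8>6]
(A,S): not NE [P1→B gives 6>2]
(B,P): not NE [P1→D gives 9>3; P2→Q gives 11>6]
(B,Q): NE
(B,R): not NE [P1→C gives 7>5; P2→Q gives 11>9]
(B,S): not NE [P2→Q gives 11>6]
(C,P): not NE [P1→D gives 9>6]
(C,Q): not NE [P1→B gives 6>2; P2→S gives 9>0]
(C,R): not NE [P2→S gives 9>1]
(C,S): not NE [P1→B gives 6>5]
(D,P): not NE [P2→S gives 10>8]
(D,Q): not NE [P1→B gives 6>3; P2→S gives 10>1]
(D,R): not NE [P1→C gives 7>0; P2→S gives 10>0]
(D,S): not NE [P1→B gives 6>1]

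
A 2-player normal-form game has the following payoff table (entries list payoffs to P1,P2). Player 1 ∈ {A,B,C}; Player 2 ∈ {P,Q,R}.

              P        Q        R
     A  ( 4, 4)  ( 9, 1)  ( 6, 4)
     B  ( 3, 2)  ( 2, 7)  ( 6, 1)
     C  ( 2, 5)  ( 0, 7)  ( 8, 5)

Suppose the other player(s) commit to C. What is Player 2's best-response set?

argmax u_2 = {Q}

u_2(P vs C) = 5
u_2(Q vs C) = 7
u_2(R vs C) = 5
max payoff 7 at {Q}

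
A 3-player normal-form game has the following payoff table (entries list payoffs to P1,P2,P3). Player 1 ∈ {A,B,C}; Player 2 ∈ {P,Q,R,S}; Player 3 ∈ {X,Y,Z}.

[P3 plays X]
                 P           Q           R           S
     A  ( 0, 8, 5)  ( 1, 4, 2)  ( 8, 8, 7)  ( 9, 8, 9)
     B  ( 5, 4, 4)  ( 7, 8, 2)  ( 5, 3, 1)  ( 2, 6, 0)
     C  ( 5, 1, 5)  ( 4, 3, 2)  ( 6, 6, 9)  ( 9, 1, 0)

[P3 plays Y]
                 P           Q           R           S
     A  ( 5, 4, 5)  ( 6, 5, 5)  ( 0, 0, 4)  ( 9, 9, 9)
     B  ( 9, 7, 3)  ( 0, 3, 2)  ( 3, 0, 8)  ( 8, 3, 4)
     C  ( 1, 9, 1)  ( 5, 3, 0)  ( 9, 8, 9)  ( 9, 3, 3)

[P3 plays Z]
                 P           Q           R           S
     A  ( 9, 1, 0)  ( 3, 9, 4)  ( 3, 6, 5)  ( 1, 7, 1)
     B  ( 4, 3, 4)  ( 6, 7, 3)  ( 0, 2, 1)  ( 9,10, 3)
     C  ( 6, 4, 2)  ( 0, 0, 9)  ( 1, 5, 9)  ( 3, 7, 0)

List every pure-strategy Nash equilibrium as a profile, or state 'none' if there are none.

(A,P,X): not NE [P1→C gives 5>0]
(A,P,Y): not NE [P1→B gives 9>5; P2→S gives 9>4]
(A,P,Z): not NE [P2→Q gives 9>1; P3→Y gives 5>0]
(A,Q,X): not NE [P1→B gives 7>1; P2→S gives 8>4; P3→Y gives 5>2]
(A,Q,Y): not NE [P2→S gives 9>5]
(A,Q,Z): not NE [P1→B gives 6>3; P3→Y gives 5>4]
(A,R,X): NE
(A,R,Y): not NE [P1→C gives 9>0; P2→S gives 9>0; P3→X gives 7>4]
(A,R,Z): not NE [P2→Q gives 9>6; P3→X gives 7>5]
(A,S,X): NE
(A,S,Y): NE
(A,S,Z): not NE [P1→B gives 9>1; P2→Q gives 9>7; P3→Y gives 9>1]
(B,P,X): not NE [P2→Q gives 8>4]
(B,P,Y): not NE [P3→Z gives 4>3]
(B,P,Z): not NE [P1→A gives 9>4; P2→S gives 10>3]
(B,Q,X): not NE [P3→Z gives 3>2]
(B,Q,Y): not NE [P1→A gives 6>0; P2→P gives 7>3; P3→Z gives 3>2]
(B,Q,Z): not NE [P2→S gives 10>7]
(B,R,X): not NE [P1→A gives 8>5; P2→Q gives 8>3; P3→Y gives 8>1]
(B,R,Y): not NE [P1→C gives 9>3; P2→P gives 7>0]
(B,R,Z): not NE [P1→A gives 3>0; P2→S gives 10>2; P3→Y gives 8>1]
(B,S,X): not NE [P1→C gives 9>2; P2→Q gives 8>6; P3→Y gives 4>0]
(B,S,Y): not NE [P1→C gives 9>8; P2→P gives 7>3]
(B,S,Z): not NE [P3→Y gives 4>3]
(C,P,X): not NE [P2→R gives 6>1]
(C,P,Y): not NE [P1→B gives 9>1; P3→X gives 5>1]
(C,P,Z): not NE [P1→A gives 9>6; P2→S gives 7>4; P3→X gives 5>2]
(C,Q,X): not NE [P1→B gives 7>4; P2→R gives 6>3; P3→Z gives 9>2]
(C,Q,Y): not NE [P1→A gives 6>5; P2→P gives 9>3; P3→Z gives 9>0]
(C,Q,Z): not NE [P1→B gives 6>0; P2→S gives 7>0]
(C,R,X): not NE [P1→A gives 8>6]
(C,R,Y): not NE [P2→P gives 9>8]
(C,R,Z): not NE [P1→A gives 3>1; P2→S gives 7>5]
(C,S,X): not NE [P2→R gives 6>1; P3→Y gives 3>0]
(C,S,Y): not NE [P2→P gives 9>3]
(C,S,Z): not NE [P1→B gives 9>3; P3→Y gives 3>0]

NE set: (A,R,X), (A,S,X), (A,S,Y)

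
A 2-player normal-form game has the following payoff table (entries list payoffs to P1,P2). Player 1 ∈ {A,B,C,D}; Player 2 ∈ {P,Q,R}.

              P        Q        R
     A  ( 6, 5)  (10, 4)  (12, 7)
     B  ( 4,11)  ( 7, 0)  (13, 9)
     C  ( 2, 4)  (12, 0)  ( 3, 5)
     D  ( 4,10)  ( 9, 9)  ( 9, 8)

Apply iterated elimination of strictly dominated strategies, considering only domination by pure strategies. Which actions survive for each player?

Remaining: P1:{A,B} P2:{P,R}

P1 drop D (A beats it: P:6>4 Q:10>9 R:12>9)
P2 drop Q (P beats it: A:5>4 B:11>0 C:4>0)
P1 drop C (A beats it: P:6>2 R:12>3)
P1→{A,B} P2→{P,R}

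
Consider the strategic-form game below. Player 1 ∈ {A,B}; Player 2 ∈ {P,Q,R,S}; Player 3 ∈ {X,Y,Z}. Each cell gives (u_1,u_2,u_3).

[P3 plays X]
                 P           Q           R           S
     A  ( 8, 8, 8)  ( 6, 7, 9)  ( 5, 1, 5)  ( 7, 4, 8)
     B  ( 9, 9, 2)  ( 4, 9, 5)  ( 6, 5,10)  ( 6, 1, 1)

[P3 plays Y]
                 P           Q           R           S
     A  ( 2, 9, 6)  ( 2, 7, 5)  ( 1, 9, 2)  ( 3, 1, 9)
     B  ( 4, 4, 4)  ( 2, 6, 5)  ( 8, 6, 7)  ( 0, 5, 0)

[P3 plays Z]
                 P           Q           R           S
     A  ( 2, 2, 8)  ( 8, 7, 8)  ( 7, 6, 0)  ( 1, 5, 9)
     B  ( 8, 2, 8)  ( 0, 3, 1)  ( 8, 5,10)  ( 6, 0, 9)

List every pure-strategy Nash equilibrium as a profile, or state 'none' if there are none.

NE set: (B,Q,Y), (B,R,Z)

(A,P,X): not NE [P1→B gives 9>8]
(A,P,Y): not NE [P1→B gives 4>2; P3→Z gives 8>6]
(A,P,Z): not NE [P1→B gives 8>2; P2→Q gives 7>2]
(A,Q,X): not NE [P2→P gives 8>7]
(A,Q,Y): not NE [P2→R gives 9>7; P3→X gives 9>5]
(A,Q,Z): not NE [P3→X gives 9>8]
(A,R,X): not NE [P1→B gives 6>5; P2→P gives 8>1]
(A,R,Y): not NE [P1→B gives 8>1; P3→X gives 5>2]
(A,R,Z): not NE [P1→B gives 8>7; P2→Q gives 7>6; P3→X gives 5>0]
(A,S,X): not NE [P2→P gives 8>4; P3→Z gives 9>8]
(A,S,Y): not NE [P2→R gives 9>1]
(A,S,Z): not NE [P1→B gives 6>1; P2→Q gives 7>5]
(B,P,X): not NE [P3→Z gives 8>2]
(B,P,Y): not NE [P2→R gives 6>4; P3→Z gives 8>4]
(B,P,Z): not NE [P2→R gives 5>2]
(B,Q,X): not NE [P1→A gives 6>4]
(B,Q,Y): NE
(B,Q,Z): not NE [P1→A gives 8>0; P2→R gives 5>3; P3→Y gives 5>1]
(B,R,X): not NE [P2→Q gives 9>5]
(B,R,Y): not NE [P3→Z gives 10>7]
(B,R,Z): NE
(B,S,X): not NE [P1→A gives 7>6; P2→Q gives 9>1; P3→Z gives 9>1]
(B,S,Y): not NE [P1→A gives 3>0; P2→R gives 6>5; P3→Z gives 9>0]
(B,S,Z): not NE [P2→R gives 5>0]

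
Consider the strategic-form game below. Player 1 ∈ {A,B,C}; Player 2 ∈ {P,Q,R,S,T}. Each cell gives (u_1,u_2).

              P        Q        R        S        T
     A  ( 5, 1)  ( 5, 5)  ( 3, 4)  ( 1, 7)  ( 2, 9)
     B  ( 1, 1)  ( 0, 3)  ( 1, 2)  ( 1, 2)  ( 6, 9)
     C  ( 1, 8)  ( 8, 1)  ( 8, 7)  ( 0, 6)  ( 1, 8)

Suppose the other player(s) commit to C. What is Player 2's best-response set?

u_2(P vs C) = 8
u_2(Q vs C) = 1
u_2(R vs C) = 7
u_2(S vs C) = 6
u_2(T vs C) = 8
max payoff 8 at {P,T}

P2 best: {P,T}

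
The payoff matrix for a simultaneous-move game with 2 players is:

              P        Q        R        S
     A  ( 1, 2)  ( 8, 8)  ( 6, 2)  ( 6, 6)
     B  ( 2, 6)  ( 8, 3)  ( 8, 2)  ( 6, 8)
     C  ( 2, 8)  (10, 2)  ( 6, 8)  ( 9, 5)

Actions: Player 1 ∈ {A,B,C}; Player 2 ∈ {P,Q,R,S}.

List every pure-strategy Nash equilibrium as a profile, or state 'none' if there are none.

Nash profiles: (C,P)

(A,P): not NE [P1→C gives 2>1; P2→Q gives 8>2]
(A,Q): not NE [P1→C gives 10>8]
(A,R): not NE [P1→B gives 8>6; P2→Q gives 8>2]
(A,S): not NE [P1→C gives 9>6; P2→Q gives 8>6]
(B,P): not NE [P2→S gives 8>6]
(B,Q): not NE [P1→C gives 10>8; P2→S gives 8>3]
(B,R): not NE [P2→S gives 8>2]
(B,S): not NE [P1→C gives 9>6]
(C,P): NE
(C,Q): not NE [P2→R gives 8>2]
(C,R): not NE [P1→B gives 8>6]
(C,S): not NE [P2→R gives 8>5]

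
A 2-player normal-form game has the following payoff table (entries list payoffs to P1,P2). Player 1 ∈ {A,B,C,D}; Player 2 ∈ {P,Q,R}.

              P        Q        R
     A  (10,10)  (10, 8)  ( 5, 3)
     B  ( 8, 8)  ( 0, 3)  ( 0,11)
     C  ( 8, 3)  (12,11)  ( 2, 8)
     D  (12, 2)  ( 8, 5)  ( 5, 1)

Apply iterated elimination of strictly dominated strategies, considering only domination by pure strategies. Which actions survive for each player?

P1 drop B (A beats it: P:10>8 Q:10>0 R:5>0)
P2 drop R (Q beats it: A:8>3 C:11>8 D:5>1)
P1→{A,C,D} P2→{P,Q}

IESDS → P1:{A,C,D} P2:{P,Q}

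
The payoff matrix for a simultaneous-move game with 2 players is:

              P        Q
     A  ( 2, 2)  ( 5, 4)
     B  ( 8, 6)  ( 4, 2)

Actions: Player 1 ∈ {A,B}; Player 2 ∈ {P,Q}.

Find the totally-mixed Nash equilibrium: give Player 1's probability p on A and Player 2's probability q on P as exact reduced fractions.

P1 indiff ⇒ q·2+(1-q)·5 = q·8+(1-q)·4 ⇒ q(-6) = (1-q)(-1) ⇒ q = 1/7
P2 indiff ⇒ p·2+(1-p)·6 = p·4+(1-p)·2 ⇒ p(-2) = (1-p)(-4) ⇒ p = 2/3

P1 mixes 2/3 on A; P2 mixes 1/7 on P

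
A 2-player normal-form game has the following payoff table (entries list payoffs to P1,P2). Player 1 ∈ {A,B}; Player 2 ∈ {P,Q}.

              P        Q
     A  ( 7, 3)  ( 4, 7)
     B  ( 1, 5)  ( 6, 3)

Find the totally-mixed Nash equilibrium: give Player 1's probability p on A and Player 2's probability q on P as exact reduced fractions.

(p,q) = (1/3, 1/4)

P1 indiff ⇒ q·7+(1-q)·4 = q·1+(1-q)·6 ⇒ q(6) = (1-q)(2) ⇒ q = 1/4
P2 indiff ⇒ p·3+(1-p)·5 = p·7+(1-p)·3 ⇒ p(-4) = (1-p)(-2) ⇒ p = 1/3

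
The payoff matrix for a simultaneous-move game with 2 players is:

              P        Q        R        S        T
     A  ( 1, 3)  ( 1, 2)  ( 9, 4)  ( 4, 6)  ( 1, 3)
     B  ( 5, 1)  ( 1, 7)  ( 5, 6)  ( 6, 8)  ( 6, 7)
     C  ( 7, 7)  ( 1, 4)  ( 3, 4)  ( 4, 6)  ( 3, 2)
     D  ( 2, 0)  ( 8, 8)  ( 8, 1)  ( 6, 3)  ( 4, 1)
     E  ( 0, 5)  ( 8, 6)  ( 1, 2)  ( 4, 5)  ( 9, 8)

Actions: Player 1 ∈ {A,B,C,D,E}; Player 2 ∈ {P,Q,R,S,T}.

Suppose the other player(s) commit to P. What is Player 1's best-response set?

argmax u_1 = {C}

u_1(A vs P) = 1
u_1(B vs P) = 5
u_1(C vs P) = 7
u_1(D vs P) = 2
u_1(E vs P) = 0
max payoff 7 at {C}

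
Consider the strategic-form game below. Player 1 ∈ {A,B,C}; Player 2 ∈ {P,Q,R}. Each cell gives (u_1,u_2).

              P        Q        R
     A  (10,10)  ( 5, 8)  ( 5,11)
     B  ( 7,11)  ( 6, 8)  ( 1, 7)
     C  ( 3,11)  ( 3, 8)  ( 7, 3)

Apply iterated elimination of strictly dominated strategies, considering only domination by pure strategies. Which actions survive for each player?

P2 drop Q (P beats it: A:10>8 B:11>8 C:11>8)
P1 drop B (A beats it: P:10>7 R:5>1)
P1→{A,C} P2→{P,R}

IESDS → P1:{A,C} P2:{P,R}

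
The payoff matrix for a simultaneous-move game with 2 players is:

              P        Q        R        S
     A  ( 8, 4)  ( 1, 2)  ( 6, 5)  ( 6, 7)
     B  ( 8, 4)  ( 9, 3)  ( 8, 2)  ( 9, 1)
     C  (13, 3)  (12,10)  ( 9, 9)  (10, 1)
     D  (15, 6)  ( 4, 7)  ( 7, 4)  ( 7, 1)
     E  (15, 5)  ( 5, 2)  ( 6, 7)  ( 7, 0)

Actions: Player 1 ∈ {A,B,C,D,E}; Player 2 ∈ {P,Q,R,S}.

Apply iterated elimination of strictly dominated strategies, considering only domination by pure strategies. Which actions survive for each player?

P1 drop A (C beats it: P:13>8 Q:12>1 R:9>6 S:10>6)
P1 drop B (C beats it: P:13>8 Q:12>9 R:9>8 S:10>9)
P2 drop S (P beats it: C:3>1 D:6>1 E:5>0)
P1→{C,D,E} P2→{P,Q,R}

Survivors P1:{C,D,E} P2:{P,Q,R}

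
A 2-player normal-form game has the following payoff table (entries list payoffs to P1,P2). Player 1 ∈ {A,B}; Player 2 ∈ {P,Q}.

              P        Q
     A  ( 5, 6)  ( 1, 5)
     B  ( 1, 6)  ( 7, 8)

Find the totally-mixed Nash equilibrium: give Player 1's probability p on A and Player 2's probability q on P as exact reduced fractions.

P1 mixes 2/3 on A; P2 mixes 3/5 on P

P1 indiff ⇒ q·5+(1-q)·1 = q·1+(1-q)·7 ⇒ q(4) = (1-q)(6) ⇒ q = 3/5
P2 indiff ⇒ p·6+(1-p)·6 = p·5+(1-p)·8 ⇒ p(1) = (1-p)(2) ⇒ p = 2/3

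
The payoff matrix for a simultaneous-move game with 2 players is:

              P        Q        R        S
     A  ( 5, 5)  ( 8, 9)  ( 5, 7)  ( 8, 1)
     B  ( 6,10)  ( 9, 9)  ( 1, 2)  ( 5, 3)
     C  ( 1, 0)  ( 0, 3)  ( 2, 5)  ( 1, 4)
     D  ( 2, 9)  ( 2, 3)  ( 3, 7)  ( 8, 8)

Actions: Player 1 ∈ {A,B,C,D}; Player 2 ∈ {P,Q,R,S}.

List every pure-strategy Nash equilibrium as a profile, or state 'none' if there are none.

(A,P): not NE [P1→B gives 6>5; P2→Q gives 9>5]
(A,Q): not NE [P1→B gives 9>8]
(A,R): not NE [P2→Q gives 9>7]
(A,S): not NE [P2→Q gives 9>1]
(B,P): NE
(B,Q): not NE [P2→P gives 10>9]
(B,R): not NE [P1→A gives 5>1; P2→P gives 10>2]
(B,S): not NE [P1→D gives 8>5; P2→P gives 10>3]
(C,P): not NE [P1→B gives 6>1; P2→R gives 5>0]
(C,Q): not NE [P1→B gives 9>0; P2→R gives 5>3]
(C,R): not NE [P1→A gives 5>2]
(C,S): not NE [P1→D gives 8>1; P2→R gives 5>4]
(D,P): not NE [P1→B gives 6>2]
(D,Q): not NE [P1→B gives 9>2; P2→P gives 9>3]
(D,R): not NE [P1→A gives 5>3; P2→P gives 9>7]
(D,S): not NE [P2→P gives 9>8]

NE set: (B,P)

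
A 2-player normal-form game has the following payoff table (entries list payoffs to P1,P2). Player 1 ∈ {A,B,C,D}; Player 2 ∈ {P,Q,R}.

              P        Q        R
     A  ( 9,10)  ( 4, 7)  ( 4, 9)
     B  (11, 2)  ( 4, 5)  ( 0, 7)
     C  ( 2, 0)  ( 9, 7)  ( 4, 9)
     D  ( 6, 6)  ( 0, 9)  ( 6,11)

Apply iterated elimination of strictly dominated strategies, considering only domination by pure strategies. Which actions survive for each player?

Survivors P1:{A,B,D} P2:{P,R}

P2 drop Q (R beats it: A:9>7 B:7>5 C:9>7 D:11>9)
P1 drop C (D beats it: P:6>2 R:6>4)
P1→{A,B,D} P2→{P,R}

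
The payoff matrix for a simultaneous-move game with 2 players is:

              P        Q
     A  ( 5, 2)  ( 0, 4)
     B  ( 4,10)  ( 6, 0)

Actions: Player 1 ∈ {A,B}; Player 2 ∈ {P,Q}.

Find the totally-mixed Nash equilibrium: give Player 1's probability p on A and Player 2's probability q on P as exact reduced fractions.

p=5/6, q=6/7

P1 indiff ⇒ q·5+(1-q)·0 = q·4+(1-q)·6 ⇒ q(1) = (1-q)(6) ⇒ q = 6/7
P2 indiff ⇒ p·2+(1-p)·10 = p·4+(1-p)·0 ⇒ p(-2) = (1-p)(-10) ⇒ p = 5/6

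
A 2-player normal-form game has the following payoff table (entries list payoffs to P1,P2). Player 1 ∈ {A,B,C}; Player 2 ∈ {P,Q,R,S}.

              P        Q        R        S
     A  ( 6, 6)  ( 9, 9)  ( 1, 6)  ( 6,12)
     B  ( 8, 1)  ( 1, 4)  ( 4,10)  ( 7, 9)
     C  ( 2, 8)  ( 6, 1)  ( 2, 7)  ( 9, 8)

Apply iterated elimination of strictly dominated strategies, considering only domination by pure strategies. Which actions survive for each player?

P2 drop Q (S beats it: A:12>9 B:9>4 C:8>1)
P1 drop A (B beats it: P:8>6 R:4>1 S:7>6)
P1→{B,C} P2→{P,R,S}

Survivors P1:{B,C} P2:{P,R,S}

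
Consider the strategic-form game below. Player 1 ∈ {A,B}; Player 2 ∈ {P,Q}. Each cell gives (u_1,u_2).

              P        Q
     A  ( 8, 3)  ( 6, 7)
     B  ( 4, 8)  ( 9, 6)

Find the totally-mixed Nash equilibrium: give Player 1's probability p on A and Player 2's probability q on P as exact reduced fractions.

(p,q) = (1/3, 3/7)

P1 indiff ⇒ q·8+(1-q)·6 = q·4+(1-q)·9 ⇒ q(4) = (1-q)(3) ⇒ q = 3/7
P2 indiff ⇒ p·3+(1-p)·8 = p·7+(1-p)·6 ⇒ p(-4) = (1-p)(-2) ⇒ p = 1/3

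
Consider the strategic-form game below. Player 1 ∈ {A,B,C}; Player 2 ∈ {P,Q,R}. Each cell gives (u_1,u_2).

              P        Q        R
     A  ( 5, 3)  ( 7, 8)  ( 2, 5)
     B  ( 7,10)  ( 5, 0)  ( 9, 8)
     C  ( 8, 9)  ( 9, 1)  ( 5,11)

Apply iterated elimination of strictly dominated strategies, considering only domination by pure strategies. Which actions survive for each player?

Survivors P1:{B,C} P2:{P,R}

P1 drop A (C beats it: P:8>5 Q:9>7 R:5>2)
P2 drop Q (P beats it: B:10>0 C:9>1)
P1→{B,C} P2→{P,R}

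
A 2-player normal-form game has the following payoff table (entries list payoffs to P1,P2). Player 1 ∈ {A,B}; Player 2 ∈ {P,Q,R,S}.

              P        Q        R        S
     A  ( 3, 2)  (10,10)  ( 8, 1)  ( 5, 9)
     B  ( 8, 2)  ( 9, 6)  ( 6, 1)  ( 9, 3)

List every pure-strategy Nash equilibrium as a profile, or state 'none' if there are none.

(A,P): not NE [P1→B gives 8>3; P2→Q gives 10>2]
(A,Q): NE
(A,R): not NE [P2→Q gives 10>1]
(A,S): not NE [P1→B gives 9>5; P2→Q gives 10>9]
(B,P): not NE [P2→Q gives 6>2]
(B,Q): not NE [P1→A gives 10>9]
(B,R): not NE [P1→A gives 8>6; P2→Q gives 6>1]
(B,S): not NE [P2→Q gives 6>3]

Nash profiles: (A,Q)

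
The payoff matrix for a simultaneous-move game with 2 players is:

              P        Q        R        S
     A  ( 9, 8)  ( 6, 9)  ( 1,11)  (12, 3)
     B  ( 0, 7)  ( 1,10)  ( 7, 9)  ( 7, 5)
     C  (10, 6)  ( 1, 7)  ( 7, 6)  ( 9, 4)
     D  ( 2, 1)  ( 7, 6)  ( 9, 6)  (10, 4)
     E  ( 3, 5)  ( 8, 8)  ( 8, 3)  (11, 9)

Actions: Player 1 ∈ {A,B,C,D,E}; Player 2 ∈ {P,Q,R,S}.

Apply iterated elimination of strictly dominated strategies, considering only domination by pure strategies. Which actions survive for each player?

P1 drop B (D beats it: P:2>0 Q:7>1 R:9>7 S:10>7)
P2 drop P (Q beats it: A:9>8 C:7>6 D:6>1 E:8>5)
P1 drop C (D beats it: Q:7>1 R:9>7 S:10>9)
P1→{A,D,E} P2→{Q,R,S}

Survivors P1:{A,D,E} P2:{Q,R,S}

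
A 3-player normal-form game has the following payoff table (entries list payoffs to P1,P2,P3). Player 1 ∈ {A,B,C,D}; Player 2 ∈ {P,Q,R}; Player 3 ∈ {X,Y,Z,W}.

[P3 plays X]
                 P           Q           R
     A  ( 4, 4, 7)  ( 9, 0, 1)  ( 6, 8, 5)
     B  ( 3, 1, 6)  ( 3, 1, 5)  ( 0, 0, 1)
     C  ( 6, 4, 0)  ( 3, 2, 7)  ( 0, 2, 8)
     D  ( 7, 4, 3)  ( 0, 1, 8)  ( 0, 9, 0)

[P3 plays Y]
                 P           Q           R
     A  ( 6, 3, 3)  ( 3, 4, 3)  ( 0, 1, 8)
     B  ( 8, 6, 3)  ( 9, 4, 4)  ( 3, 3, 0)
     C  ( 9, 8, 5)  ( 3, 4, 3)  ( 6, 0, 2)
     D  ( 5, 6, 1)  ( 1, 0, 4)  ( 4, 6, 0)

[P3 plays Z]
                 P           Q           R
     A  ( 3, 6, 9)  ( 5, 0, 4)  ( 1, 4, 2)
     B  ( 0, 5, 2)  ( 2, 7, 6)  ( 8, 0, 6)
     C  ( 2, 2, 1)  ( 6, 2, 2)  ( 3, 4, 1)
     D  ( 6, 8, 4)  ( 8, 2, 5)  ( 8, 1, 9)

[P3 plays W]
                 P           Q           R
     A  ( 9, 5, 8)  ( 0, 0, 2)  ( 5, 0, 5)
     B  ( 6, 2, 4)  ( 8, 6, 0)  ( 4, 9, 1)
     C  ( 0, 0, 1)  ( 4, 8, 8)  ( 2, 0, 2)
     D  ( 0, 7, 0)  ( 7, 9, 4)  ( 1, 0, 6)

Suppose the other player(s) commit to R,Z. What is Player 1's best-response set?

argmax u_1 = {B,D}

u_1(A vs R,Z) = 1
u_1(B vs R,Z) = 8
u_1(C vs R,Z) = 3
u_1(D vs R,Z) = 8
max payoff 8 at {B,D}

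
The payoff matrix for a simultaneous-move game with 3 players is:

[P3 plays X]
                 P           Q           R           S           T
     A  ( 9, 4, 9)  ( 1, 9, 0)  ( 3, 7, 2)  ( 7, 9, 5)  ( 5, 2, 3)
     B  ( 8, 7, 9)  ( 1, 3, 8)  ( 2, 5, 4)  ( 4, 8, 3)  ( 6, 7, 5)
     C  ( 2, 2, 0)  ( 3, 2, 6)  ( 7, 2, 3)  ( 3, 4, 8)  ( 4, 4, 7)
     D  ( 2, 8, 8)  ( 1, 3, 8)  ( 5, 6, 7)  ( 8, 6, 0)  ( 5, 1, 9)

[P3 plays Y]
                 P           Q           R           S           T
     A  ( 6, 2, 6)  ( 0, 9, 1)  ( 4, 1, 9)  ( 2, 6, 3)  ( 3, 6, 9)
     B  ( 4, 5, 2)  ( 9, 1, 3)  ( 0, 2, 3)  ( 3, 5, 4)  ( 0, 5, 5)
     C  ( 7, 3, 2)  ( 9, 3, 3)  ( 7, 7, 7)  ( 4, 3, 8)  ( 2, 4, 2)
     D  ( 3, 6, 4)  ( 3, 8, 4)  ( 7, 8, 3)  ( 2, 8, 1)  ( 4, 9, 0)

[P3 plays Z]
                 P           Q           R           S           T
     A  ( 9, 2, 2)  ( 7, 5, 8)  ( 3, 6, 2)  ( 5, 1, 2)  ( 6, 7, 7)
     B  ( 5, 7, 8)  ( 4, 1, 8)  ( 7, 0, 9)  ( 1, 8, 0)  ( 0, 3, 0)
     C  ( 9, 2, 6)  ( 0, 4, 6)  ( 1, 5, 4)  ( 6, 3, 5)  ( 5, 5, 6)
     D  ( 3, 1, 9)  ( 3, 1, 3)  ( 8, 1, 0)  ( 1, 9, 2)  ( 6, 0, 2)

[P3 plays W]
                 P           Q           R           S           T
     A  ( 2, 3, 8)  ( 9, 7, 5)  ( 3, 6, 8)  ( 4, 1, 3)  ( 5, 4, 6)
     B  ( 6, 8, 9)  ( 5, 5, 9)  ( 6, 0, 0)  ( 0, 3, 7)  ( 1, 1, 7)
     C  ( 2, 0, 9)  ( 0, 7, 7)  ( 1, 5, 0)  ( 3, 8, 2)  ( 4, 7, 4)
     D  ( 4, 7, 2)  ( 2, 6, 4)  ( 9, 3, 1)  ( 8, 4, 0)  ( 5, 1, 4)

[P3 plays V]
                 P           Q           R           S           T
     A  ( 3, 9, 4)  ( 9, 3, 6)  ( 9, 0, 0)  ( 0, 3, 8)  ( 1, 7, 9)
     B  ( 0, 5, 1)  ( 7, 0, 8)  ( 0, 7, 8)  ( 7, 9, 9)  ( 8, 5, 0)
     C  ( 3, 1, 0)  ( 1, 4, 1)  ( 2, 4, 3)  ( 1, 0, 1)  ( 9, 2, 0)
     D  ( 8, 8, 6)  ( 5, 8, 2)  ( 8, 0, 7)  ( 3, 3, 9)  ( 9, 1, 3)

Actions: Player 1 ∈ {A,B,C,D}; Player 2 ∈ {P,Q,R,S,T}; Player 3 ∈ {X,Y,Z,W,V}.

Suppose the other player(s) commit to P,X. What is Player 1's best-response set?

u_1(A vs P,X) = 9
u_1(B vs P,X) = 8
u_1(C vs P,X) = 2
u_1(D vs P,X) = 2
max payoff 9 at {A}

P1 best: {A}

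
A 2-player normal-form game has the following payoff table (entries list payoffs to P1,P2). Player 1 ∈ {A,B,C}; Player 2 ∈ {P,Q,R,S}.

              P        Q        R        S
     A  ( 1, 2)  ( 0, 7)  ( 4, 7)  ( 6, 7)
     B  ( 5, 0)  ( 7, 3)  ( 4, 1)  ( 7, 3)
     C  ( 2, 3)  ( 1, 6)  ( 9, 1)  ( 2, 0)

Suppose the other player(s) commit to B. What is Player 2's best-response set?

u_2(P vs B) = 0
u_2(Q vs B) = 3
u_2(R vs B) = 1
u_2(S vs B) = 3
max payoff 3 at {Q,S}

P2 best: {Q,S}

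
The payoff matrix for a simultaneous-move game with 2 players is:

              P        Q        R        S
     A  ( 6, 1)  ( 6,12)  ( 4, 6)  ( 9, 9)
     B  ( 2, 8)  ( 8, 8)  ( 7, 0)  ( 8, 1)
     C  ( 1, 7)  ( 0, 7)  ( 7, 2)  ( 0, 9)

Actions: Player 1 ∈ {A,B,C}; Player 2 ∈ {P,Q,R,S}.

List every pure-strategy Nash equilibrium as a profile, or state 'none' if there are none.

Nash profiles: (B,Q)

(A,P): not NE [P2→Q gives 12>1]
(A,Q): not NE [P1→B gives 8>6]
(A,R): not NE [P1→C gives 7>4; P2→Q gives 12>6]
(A,S): not NE [P2→Q gives 12>9]
(B,P): not NE [P1→A gives 6>2]
(B,Q): NE
(B,R): not NE [P2→Q gives 8>0]
(B,S): not NE [P1→A gives 9>8; P2→Q gives 8>1]
(C,P): not NE [P1→A gives 6>1; P2→S gives 9>7]
(C,Q): not NE [P1→B gives 8>0; P2→S gives 9>7]
(C,R): not NE [P2→S gives 9>2]
(C,S): not NE [P1→A gives 9>0]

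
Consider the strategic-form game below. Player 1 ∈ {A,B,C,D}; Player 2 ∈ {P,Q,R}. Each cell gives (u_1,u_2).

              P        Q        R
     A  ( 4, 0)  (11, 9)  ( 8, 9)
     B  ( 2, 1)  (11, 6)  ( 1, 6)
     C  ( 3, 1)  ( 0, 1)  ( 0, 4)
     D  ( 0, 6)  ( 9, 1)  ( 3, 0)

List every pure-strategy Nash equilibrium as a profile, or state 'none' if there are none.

Nash profiles: (A,Q), (A,R), (B,Q)

(A,P): not NE [P2→R gives 9>0]
(A,Q): NE
(A,R): NE
(B,P): not NE [P1→A gives 4>2; P2→R gives 6>1]
(B,Q): NE
(B,R): not NE [P1→A gives 8>1]
(C,P): not NE [P1→A gives 4>3; P2→R gives 4>1]
(C,Q): not NE [P1→B gives 11>0; P2→R gives 4>1]
(C,R): not NE [P1→A gives 8>0]
(D,P): not NE [P1→A gives 4>0]
(D,Q): not NE [P1→B gives 11>9; P2→P gives 6>1]
(D,R): not NE [P1→A gives 8>3; P2→P gives 6>0]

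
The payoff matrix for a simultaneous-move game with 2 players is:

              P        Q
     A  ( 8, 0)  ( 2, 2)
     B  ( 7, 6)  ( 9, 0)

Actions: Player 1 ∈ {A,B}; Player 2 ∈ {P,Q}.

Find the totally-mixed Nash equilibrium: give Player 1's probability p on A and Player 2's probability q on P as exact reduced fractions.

P1 indiff ⇒ q·8+(1-q)·2 = q·7+(1-q)·9 ⇒ q(1) = (1-q)(7) ⇒ q = 7/8
P2 indiff ⇒ p·0+(1-p)·6 = p·2+(1-p)·0 ⇒ p(-2) = (1-p)(-6) ⇒ p = 3/4

p=3/4, q=7/8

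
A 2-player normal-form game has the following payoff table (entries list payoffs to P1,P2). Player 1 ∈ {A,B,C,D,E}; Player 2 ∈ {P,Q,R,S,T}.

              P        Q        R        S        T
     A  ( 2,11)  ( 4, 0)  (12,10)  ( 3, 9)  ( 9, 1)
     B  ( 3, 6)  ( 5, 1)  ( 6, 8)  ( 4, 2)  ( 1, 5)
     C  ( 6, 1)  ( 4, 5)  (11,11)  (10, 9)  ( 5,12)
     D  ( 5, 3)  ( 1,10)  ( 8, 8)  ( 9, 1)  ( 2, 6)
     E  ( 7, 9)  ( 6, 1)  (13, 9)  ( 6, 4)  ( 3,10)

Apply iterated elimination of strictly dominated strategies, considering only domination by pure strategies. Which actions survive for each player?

Remaining: P1:{A,C,E} P2:{P,R,T}

P1 drop B (E beats it: P:7>3 Q:6>5 R:13>6 S:6>4 T:3>1)
P1 drop D (C beats it: P:6>5 Q:4>1 R:11>8 S:10>9 T:5>2)
P2 drop Q (R beats it: A:10>0 C:11>5 E:9>1)
P2 drop S (R beats it: A:10>9 C:11>9 E:9>4)
P1→{A,C,E} P2→{P,R,T}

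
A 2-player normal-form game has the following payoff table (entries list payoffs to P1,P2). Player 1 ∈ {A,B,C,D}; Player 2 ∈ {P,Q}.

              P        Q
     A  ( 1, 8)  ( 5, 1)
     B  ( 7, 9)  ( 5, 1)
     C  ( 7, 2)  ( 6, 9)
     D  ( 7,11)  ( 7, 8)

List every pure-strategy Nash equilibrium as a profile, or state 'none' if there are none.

(A,P): not NE [P1→D gives 7>1]
(A,Q): not NE [P1→D gives 7>5; P2→P gives 8>1]
(B,P): NE
(B,Q): not NE [P1→D gives 7>5; P2→P gives 9>1]
(C,P): not NE [P2→Q gives 9>2]
(C,Q): not NE [P1→D gives 7>6]
(D,P): NE
(D,Q): not NE [P2→P gives 11>8]

Nash profiles: (B,P), (D,P)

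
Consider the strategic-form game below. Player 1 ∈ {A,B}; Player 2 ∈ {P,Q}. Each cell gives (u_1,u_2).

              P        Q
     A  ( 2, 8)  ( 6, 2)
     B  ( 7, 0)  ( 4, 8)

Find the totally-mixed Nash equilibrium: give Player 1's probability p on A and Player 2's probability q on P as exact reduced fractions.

P1 indiff ⇒ q·2+(1-q)·6 = q·7+(1-q)·4 ⇒ q(-5) = (1-q)(-2) ⇒ q = 2/7
P2 indiff ⇒ p·8+(1-p)·0 = p·2+(1-p)·8 ⇒ p(6) = (1-p)(8) ⇒ p = 4/7

P1 mixes 4/7 on A; P2 mixes 2/7 on P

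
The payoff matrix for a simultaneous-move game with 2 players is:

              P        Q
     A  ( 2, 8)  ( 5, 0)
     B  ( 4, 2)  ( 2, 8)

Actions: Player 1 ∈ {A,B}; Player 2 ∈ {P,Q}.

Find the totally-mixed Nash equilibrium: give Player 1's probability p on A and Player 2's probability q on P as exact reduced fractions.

P1 indiff ⇒ q·2+(1-q)·5 = q·4+(1-q)·2 ⇒ q(-2) = (1-q)(-3) ⇒ q = 3/5
P2 indiff ⇒ p·8+(1-p)·2 = p·0+(1-p)·8 ⇒ p(8) = (1-p)(6) ⇒ p = 3/7

p=3/7, q=3/5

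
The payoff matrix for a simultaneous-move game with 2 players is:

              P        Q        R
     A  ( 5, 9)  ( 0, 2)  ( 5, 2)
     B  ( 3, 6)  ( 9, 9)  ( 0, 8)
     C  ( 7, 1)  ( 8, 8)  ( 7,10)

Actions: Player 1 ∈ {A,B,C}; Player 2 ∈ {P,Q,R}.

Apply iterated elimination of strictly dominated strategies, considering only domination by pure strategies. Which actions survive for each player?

Remaining: P1:{B,C} P2:{Q,R}

P1 drop A (C beats it: P:7>5 Q:8>0 R:7>5)
P2 drop P (Q beats it: B:9>6 C:8>1)
P1→{B,C} P2→{Q,R}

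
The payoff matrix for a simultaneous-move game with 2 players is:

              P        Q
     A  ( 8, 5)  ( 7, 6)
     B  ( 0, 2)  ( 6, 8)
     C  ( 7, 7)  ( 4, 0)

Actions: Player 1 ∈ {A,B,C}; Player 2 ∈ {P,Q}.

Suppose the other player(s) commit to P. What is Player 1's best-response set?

BR_1 = {A}

u_1(A vs P) = 8
u_1(B vs P) = 0
u_1(C vs P) = 7
max payoff 8 at {A}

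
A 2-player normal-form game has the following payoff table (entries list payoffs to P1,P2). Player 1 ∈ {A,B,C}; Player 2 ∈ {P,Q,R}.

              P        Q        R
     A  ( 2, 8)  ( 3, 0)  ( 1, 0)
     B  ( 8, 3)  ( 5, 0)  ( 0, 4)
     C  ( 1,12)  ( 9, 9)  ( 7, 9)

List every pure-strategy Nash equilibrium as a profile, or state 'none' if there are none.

No pure NE.

(A,P): not NE [P1→B gives 8>2]
(A,Q): not NE [P1→C gives 9>3; P2→P gives 8>0]
(A,R): not NE [P1→C gives 7>1; P2→P gives 8>0]
(B,P): not NE [P2→R gives 4>3]
(B,Q): not NE [P1→C gives 9>5; P2→R gives 4>0]
(B,R): not NE [P1→C gives 7>0]
(C,P): not NE [P1→B gives 8>1]
(C,Q): not NE [P2→P gives 12>9]
(C,R): not NE [P2→P gives 12>9]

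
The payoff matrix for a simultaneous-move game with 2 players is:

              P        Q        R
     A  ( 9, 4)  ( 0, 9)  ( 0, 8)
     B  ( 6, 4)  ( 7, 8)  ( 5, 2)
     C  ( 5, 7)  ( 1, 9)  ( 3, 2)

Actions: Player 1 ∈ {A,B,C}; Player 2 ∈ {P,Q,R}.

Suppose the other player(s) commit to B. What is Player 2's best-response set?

BR_2 = {Q}

u_2(P vs B) = 4
u_2(Q vs B) = 8
u_2(R vs B) = 2
max payoff 8 at {Q}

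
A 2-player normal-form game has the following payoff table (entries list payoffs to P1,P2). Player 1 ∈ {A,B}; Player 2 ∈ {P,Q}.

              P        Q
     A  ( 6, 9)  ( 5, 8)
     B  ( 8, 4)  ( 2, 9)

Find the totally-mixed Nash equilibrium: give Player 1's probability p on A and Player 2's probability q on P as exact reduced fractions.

P1 indiff ⇒ q·6+(1-q)·5 = q·8+(1-q)·2 ⇒ q(-2) = (1-q)(-3) ⇒ q = 3/5
P2 indiff ⇒ p·9+(1-p)·4 = p·8+(1-p)·9 ⇒ p(1) = (1-p)(5) ⇒ p = 5/6

(p,q) = (5/6, 3/5)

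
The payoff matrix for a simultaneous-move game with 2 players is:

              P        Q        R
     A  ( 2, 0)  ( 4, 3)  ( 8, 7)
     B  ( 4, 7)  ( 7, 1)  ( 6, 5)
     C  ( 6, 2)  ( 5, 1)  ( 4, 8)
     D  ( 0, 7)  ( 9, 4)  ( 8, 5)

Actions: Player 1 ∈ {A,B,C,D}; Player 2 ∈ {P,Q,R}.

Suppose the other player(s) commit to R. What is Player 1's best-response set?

P1 best: {A,D}

u_1(A vs R) = 8
u_1(B vs R) = 6
u_1(C vs R) = 4
u_1(D vs R) = 8
max payoff 8 at {A,D}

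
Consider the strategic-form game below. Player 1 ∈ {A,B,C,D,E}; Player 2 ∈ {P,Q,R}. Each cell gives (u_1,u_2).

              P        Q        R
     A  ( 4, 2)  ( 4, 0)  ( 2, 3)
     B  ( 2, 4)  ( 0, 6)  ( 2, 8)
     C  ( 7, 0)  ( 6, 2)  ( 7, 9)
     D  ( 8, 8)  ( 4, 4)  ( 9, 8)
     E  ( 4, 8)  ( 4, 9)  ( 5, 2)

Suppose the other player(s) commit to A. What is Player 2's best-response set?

u_2(P vs A) = 2
u_2(Q vs A) = 0
u_2(R vs A) = 3
max payoff 3 at {R}

BR_2 = {R}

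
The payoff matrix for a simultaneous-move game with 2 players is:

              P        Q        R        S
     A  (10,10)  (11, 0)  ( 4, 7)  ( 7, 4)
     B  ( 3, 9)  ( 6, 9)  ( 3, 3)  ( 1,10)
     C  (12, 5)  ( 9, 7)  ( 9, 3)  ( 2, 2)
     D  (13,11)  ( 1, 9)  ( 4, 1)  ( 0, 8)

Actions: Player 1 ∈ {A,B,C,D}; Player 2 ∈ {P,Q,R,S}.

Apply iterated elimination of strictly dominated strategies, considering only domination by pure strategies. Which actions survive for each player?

IESDS → P1:{A,C,D} P2:{P,Q}

P1 drop B (A beats it: P:10>3 Q:11>6 R:4>3 S:7>1)
P2 drop R (P beats it: A:10>7 C:5>3 D:11>1)
P2 drop S (P beats it: A:10>4 C:5>2 D:11>8)
P1→{A,C,D} P2→{P,Q}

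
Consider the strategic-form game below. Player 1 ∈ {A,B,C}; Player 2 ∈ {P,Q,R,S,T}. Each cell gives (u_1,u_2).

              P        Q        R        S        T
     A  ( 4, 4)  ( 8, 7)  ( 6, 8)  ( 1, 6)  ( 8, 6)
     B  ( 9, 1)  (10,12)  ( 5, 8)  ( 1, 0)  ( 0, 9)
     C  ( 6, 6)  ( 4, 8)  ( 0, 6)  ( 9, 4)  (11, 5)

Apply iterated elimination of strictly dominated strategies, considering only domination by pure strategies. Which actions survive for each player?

P2 drop P (Q beats it: A:7>4 B:12>1 C:8>6)
P2 drop S (Q beats it: A:7>6 B:12>0 C:8>4)
P2 drop T (Q beats it: A:7>6 B:12>9 C:8>5)
P1 drop C (A beats it: Q:8>4 R:6>0)
P1→{A,B} P2→{Q,R}

Remaining: P1:{A,B} P2:{Q,R}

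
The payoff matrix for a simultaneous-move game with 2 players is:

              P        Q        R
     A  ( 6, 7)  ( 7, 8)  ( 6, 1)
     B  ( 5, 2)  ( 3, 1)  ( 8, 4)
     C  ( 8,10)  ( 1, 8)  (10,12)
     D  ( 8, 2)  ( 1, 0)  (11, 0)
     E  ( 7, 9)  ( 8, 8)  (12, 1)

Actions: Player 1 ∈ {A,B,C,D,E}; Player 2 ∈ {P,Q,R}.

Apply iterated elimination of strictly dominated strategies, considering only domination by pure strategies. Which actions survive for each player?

Survivors P1:{C,D,E} P2:{P,R}

P1 drop A (E beats it: P:7>6 Q:8>7 R:12>6)
P1 drop B (E beats it: P:7>5 Q:8>3 R:12>8)
P2 drop Q (P beats it: C:10>8 D:2>0 E:9>8)
P1→{C,D,E} P2→{P,R}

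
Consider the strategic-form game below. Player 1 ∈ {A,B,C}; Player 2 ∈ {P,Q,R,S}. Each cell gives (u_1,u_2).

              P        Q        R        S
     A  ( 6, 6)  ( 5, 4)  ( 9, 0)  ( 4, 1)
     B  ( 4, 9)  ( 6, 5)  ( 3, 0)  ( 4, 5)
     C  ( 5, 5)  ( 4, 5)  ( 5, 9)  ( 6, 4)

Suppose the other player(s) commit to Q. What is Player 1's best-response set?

u_1(A vs Q) = 5
u_1(B vs Q) = 6
u_1(C vs Q) = 4
max payoff 6 at {B}

argmax u_1 = {B}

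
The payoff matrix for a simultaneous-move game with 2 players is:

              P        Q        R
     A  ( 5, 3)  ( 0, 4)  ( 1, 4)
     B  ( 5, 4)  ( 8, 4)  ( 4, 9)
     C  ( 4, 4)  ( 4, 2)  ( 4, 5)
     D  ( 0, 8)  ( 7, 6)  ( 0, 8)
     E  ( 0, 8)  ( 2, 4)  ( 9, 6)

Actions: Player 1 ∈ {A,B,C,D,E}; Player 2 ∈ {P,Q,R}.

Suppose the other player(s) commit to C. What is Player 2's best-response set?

P2 best: {R}

u_2(P vs C) = 4
u_2(Q vs C) = 2
u_2(R vs C) = 5
max payoff 5 at {R}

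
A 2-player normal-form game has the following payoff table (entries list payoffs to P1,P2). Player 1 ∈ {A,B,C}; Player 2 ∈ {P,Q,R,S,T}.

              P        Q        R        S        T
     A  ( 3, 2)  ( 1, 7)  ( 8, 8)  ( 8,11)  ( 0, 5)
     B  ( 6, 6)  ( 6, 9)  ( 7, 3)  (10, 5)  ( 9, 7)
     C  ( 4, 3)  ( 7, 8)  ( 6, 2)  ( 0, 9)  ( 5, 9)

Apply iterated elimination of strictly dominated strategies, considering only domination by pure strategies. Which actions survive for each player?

IESDS → P1:{B,C} P2:{Q,S,T}

P2 drop P (Q beats it: A:7>2 B:9>6 C:8>3)
P2 drop R (S beats it: A:11>8 B:5>3 C:9>2)
P1 drop A (B beats it: Q:6>1 S:10>8 T:9>0)
P1→{B,C} P2→{Q,S,T}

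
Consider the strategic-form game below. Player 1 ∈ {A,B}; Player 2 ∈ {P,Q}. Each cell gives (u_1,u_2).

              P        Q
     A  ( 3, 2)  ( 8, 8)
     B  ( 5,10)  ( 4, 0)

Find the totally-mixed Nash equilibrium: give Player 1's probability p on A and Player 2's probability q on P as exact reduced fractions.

P1 mixes 5/8 on A; P2 mixes 2/3 on P

P1 indiff ⇒ q·3+(1-q)·8 = q·5+(1-q)·4 ⇒ q(-2) = (1-q)(-4) ⇒ q = 2/3
P2 indiff ⇒ p·2+(1-p)·10 = p·8+(1-p)·0 ⇒ p(-6) = (1-p)(-10) ⇒ p = 5/8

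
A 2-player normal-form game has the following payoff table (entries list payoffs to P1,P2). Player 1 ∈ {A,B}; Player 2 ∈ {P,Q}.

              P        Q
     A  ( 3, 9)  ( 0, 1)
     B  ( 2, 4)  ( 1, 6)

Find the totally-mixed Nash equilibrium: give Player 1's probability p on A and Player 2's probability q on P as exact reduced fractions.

(p,q) = (1/5, 1/2)

P1 indiff ⇒ q·3+(1-q)·0 = q·2+(1-q)·1 ⇒ q(1) = (1-q)(1) ⇒ q = 1/2
P2 indiff ⇒ p·9+(1-p)·4 = p·1+(1-p)·6 ⇒ p(8) = (1-p)(2) ⇒ p = 1/5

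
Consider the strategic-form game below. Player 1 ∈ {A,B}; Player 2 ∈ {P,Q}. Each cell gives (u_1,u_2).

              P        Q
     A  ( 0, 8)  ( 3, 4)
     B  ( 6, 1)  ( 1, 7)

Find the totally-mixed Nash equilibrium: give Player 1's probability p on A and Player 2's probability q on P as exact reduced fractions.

P1 mixes 3/5 on A; P2 mixes 1/4 on P

P1 indiff ⇒ q·0+(1-q)·3 = q·6+(1-q)·1 ⇒ q(-6) = (1-q)(-2) ⇒ q = 1/4
P2 indiff ⇒ p·8+(1-p)·1 = p·4+(1-p)·7 ⇒ p(4) = (1-p)(6) ⇒ p = 3/5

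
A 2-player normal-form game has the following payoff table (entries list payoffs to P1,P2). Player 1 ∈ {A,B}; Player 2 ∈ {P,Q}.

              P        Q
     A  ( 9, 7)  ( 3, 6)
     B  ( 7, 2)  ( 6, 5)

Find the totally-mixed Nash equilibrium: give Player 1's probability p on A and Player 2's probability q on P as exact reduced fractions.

(p,q) = (3/4, 3/5)

P1 indiff ⇒ q·9+(1-q)·3 = q·7+(1-q)·6 ⇒ q(2) = (1-q)(3) ⇒ q = 3/5
P2 indiff ⇒ p·7+(1-p)·2 = p·6+(1-p)·5 ⇒ p(1) = (1-p)(3) ⇒ p = 3/4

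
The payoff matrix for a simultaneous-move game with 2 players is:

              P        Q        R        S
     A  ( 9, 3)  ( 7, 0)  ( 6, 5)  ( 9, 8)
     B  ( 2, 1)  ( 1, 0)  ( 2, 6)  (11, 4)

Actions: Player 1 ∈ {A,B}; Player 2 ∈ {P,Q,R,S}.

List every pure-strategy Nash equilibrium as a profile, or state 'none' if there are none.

(A,P): not NE [P2→S gives 8>3]
(A,Q): not NE [P2→S gives 8>0]
(A,R): not NE [P2→S gives 8>5]
(A,S): not NE [P1→B gives 11>9]
(B,P): not NE [P1→A gives 9>2; P2→R gives 6>1]
(B,Q): not NE [P1→A gives 7>1; P2→R gives 6>0]
(B,R): not NE [P1→A gives 6>2]
(B,S): not NE [P2→R gives 6>4]

PSNE: ∅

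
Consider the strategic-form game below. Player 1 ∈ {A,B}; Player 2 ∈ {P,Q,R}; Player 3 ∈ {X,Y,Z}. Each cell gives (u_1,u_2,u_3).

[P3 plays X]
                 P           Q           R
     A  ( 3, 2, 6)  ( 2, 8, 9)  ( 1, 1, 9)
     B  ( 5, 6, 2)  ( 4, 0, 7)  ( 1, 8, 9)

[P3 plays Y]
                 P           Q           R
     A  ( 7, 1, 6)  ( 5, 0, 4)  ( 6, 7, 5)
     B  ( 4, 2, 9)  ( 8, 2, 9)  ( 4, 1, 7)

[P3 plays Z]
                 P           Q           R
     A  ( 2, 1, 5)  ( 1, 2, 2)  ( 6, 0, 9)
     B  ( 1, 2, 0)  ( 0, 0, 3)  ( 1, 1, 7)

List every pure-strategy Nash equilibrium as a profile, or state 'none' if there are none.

PSNE = {(B,Q,Y), (B,R,X)}

(A,P,X): not NE [P1→B gives 5>3; P2→Q gives 8>2]
(A,P,Y): not NE [P2→R gives 7>1]
(A,P,Z): not NE [P2→Q gives 2>1; P3→Y gives 6>5]
(A,Q,X): not NE [P1→B gives 4>2]
(A,Q,Y): not NE [P1→B gives 8>5; P2→R gives 7>0; P3→X gives 9>4]
(A,Q,Z): not NE [P3→X gives 9>2]
(A,R,X): not NE [P2→Q gives 8>1]
(A,R,Y): not NE [P3→Z gives 9>5]
(A,R,Z): not NE [P2→Q gives 2>0]
(B,P,X): not NE [P2→R gives 8>6; P3→Y gives 9>2]
(B,P,Y): not NE [P1→A gives 7>4]
(B,P,Z): not NE [P1→A gives 2>1; P3→Y gives 9>0]
(B,Q,X): not NE [P2→R gives 8>0; P3→Y gives 9>7]
(B,Q,Y): NE
(B,Q,Z): not NE [P1→A gives 1>0; P2→P gives 2>0; P3→Y gives 9>3]
(B,R,X): NE
(B,R,Y): not NE [P1→A gives 6>4; P2→Q gives 2>1; P3→X gives 9>7]
(B,R,Z): not NE [P1→A gives 6>1; P2→P gives 2>1; P3→X gives 9>7]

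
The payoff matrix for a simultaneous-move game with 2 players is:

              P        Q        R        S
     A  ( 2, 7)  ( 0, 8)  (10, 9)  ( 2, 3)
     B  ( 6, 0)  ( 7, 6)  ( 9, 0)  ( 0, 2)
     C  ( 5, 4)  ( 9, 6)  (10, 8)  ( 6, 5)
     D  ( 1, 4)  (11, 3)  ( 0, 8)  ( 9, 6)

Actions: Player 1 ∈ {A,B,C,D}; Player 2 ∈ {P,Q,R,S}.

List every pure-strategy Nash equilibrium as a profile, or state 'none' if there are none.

NE set: (A,R), (C,R)

(A,P): not NE [P1→B gives 6>2; P2→R gives 9>7]
(A,Q): not NE [P1→D gives 11>0; P2→R gives 9>8]
(A,R): NE
(A,S): not NE [P1→D gives 9>2; P2→R gives 9>3]
(B,P): not NE [P2→Q gives 6>0]
(B,Q): not NE [P1→D gives 11>7]
(B,R): not NE [P1→C gives 10>9; P2→Q gives 6>0]
(B,S): not NE [P1→D gives 9>0; P2→Q gives 6>2]
(C,P): not NE [P1→B gives 6>5; P2→R gives 8>4]
(C,Q): not NE [P1→D gives 11>9; P2→R gives 8>6]
(C,R): NE
(C,S): not NE [P1→D gives 9>6; P2→R gives 8>5]
(D,P): not NE [P1→B gives 6>1; P2→R gives 8>4]
(D,Q): not NE [P2→R gives 8>3]
(D,R): not NE [P1→C gives 10>0]
(D,S): not NE [P2→R gives 8>6]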